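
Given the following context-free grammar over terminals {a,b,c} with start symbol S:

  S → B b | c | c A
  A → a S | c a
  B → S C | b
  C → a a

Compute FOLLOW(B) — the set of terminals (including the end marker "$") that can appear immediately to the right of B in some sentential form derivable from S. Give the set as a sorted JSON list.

FIRST iteration:
pass 1:
  A via A→a S: +{a}
  A via A→c a: +{c}
  B via B→b: +{b}
  C via C→a a: +{a}
  S via S→B b: +{b}
  S via S→c: +{c}
  S: {b,c}  A: {a,c}  B: {b}  C: {a}
pass 2:
  B via B→S C: +{c}
  S: {b,c}  A: {a,c}  B: {b,c}  C: {a}
pass 3: — fixpoint
  S: {b,c}  A: {a,c}  B: {b,c}  C: {a}

Compute FOLLOW by fixpoint:
seed FOLLOW(S) with $
pass 1:
  B→S C: FOLLOW(S) ⊇ FIRST(C) = {a}; new: +{a}
  S→B b: FOLLOW(B) ⊇ FIRST(b) = {b}; new: +{b}
  S→c A: FOLLOW(A) ⊇ FOLLOW(S) ⊇ {$,a}; new: +{$,a}
  FOLLOW(S)={$,a}  FOLLOW(A)={$,a}  FOLLOW(B)={b}  FOLLOW(C)={}
pass 2:
  B→S C: FOLLOW(C) ⊇ FOLLOW(B) ⊇ {b}; new: +{b}
  FOLLOW(S)={$,a}  FOLLOW(A)={$,a}  FOLLOW(B)={b}  FOLLOW(C)={b}
pass 3: (no change)
  FOLLOW(S)={$,a}  FOLLOW(A)={$,a}  FOLLOW(B)={b}  FOLLOW(C)={b}

FOLLOW(B) = ["b"]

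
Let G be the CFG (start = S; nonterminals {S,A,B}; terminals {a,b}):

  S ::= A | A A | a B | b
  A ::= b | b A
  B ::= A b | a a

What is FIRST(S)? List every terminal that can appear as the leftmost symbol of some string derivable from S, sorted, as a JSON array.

FIRST iteration:
pass 1:
  A via A→b: +{b}
  B via B→A b: +{b}
  B via B→a a: +{a}
  S via S→A: +{b}
  S via S→a B: +{a}
  FIRST[S]={a,b}  FIRST[A]={b}  FIRST[B]={a,b}
pass 2: (no change)
  FIRST[S]={a,b}  FIRST[A]={b}  FIRST[B]={a,b}

FIRST(S) = ["a", "b"]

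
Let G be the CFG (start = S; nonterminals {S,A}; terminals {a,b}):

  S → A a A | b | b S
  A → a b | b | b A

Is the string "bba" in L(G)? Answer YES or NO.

Convert to CNF:
  S -> A X2 | T1 S | b
  A -> T0 T1 | T1 A | b
  T0 -> a
  T1 -> b
  X2 -> T0 A

Fill CYK table bottom-up:
  T[0,0] 'b' = {A,S,T1}  orig:{A,S}
  T[1,1] 'b' = {A,S,T1}  orig:{A,S}
  T[2,2] 'a' = {T0}  orig:{}
  T[0,1] 'bb' = {A,S}
  T[1,2] 'ba' = ∅
  T[0,2] 'bba' = ∅

S ∉ T[0,2] ⇒ NO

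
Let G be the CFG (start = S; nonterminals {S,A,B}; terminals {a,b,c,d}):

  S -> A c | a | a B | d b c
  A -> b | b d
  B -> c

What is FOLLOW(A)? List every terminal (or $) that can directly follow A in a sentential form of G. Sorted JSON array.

FIRST sets, iterate to fixpoint:
pass 1:
  A via A→b: +{b}
  B via B→c: +{c}
  S via S→A c: +{b}
  S via S→a: +{a}
  S via S→d b c: +{d}
  S: {a,b,d}  A: {b}  B: {c}
pass 2: (stable)
  S: {a,b,d}  A: {b}  B: {c}

Compute FOLLOW by fixpoint:
seed FOLLOW(S) with $
[1]
  S→A c: FOLLOW(A) ⊇ FIRST(c) = {c}; new: +{c}
  S→a B: FOLLOW(B) ⊇ FOLLOW(S) ⊇ {$}; new: +{$}
  FOLLOW[S]={$}  FOLLOW[A]={c}  FOLLOW[B]={$}
[2] — fixpoint
  FOLLOW[S]={$}  FOLLOW[A]={c}  FOLLOW[B]={$}

FOLLOW(A) = ["c"]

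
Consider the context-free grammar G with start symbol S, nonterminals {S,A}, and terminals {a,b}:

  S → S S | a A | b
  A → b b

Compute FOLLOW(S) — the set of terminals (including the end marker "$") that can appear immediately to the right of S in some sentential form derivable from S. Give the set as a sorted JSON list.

Compute FIRST by fixpoint:
[1]
  A via A→b b: +{b}
  S via S→a A: +{a}
  S via S→b: +{b}
  S: {a,b}  A: {b}
[2] — fixpoint
  S: {a,b}  A: {b}

FOLLOW iteration:
seed FOLLOW(S) with $
[1]
  S→S S: FOLLOW(S) ⊇ FIRST(S) = {a,b}; new: +{a,b}
  S→a A: FOLLOW(A) ⊇ FOLLOW(S) ⊇ {$,a,b}; new: +{$,a,b}
  FOLLOW(S)={$,a,b}  FOLLOW(A)={$,a,b}
[2] done
  FOLLOW(S)={$,a,b}  FOLLOW(A)={$,a,b}

FOLLOW(S) = ["$", "a", "b"]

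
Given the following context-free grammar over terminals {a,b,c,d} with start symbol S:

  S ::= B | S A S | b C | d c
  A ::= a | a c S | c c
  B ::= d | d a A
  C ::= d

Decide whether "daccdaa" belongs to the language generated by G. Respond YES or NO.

CNF form of G:
  S -> S X6 | T2 T1 | T2 X7 | T3 C | d
  A -> T0 X4 | T1 T1 | a
  B -> T2 X5 | d
  C -> d
  T0 -> a
  T1 -> c
  T2 -> d
  T3 -> b
  X4 -> T1 S
  X5 -> T0 A
  X6 -> A S
  X7 -> T0 A

CYK table (by increasing span):
  T[0,0] 'd' = {B,C,S,T2}  orig:{B,C,S}
  T[1,1] 'a' = {A,T0}  orig:{A}
  T[2,2] 'c' = {T1}  orig:{}
  T[3,3] 'c' = {T1}  orig:{}
  T[4,4] 'd' = {B,C,S,T2}  orig:{B,C,S}
  T[5,5] 'a' = {A,T0}  orig:{A}
  T[6,6] 'a' = {A,T0}  orig:{A}
  T[0,1] 'da' = ∅
  T[1,2] 'ac' = ∅
  T[2,3] 'cc' = {A}
  T[3,4] 'cd' = {X4}  orig:{}
  T[4,5] 'da' = ∅
  T[5,6] 'aa' = {X5,X7}  orig:{}
  T[0,2] 'dac' = ∅
  T[1,3] 'acc' = {X5,X7}  orig:{}
  T[2,4] 'ccd' = {X6}  orig:{}
  T[3,5] 'cda' = ∅
  T[4,6] 'daa' = {B,S}
  T[0,3] 'dacc' = {B,S}
  T[1,4] 'accd' = ∅
  T[2,5] 'ccda' = ∅
  T[3,6] 'cdaa' = {X4}  orig:{}
  T[0,4] 'daccd' = ∅
  T[1,5] 'accda' = ∅
  T[2,6] 'ccdaa' = {X6}  orig:{}
  T[0,5] 'daccda' = ∅
  T[1,6] 'accdaa' = ∅
  T[0,6] 'daccdaa' = ∅

S ∉ T[0,6] ⇒ NO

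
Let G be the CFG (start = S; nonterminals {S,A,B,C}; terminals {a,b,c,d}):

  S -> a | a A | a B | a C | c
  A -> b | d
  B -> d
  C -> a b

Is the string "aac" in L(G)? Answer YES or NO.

CNF form of G:
  S -> T0 A | T0 B | T0 C | a | c
  A -> b | d
  B -> d
  C -> T0 T1
  T0 -> a
  T1 -> b

CYK table (by increasing span):
  cell(0,0) a: {S,T0}  orig:{S}
  cell(1,1) a: {S,T0}  orig:{S}
  cell(2,2) c: {S}
  cell(0,1) aa: ∅
  cell(1,2) ac: ∅
  cell(0,2) aac: ∅

S ∉ T[0,2] ⇒ NO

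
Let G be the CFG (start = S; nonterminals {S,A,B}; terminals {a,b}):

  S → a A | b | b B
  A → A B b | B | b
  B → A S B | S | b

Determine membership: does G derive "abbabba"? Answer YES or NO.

Convert to CNF:
  S -> T0 B | T1 A | b
  A -> A X2 | A X3 | T0 B | T1 A | b
  B -> A X4 | T0 B | T1 A | b
  T0 -> b
  T1 -> a
  X2 -> B T0
  X3 -> S B
  X4 -> S B

CYK table (by increasing span):
  T[0,0] 'a' = {T1}  orig:{}
  T[1,1] 'b' = {A,B,S,T0}  orig:{A,B,S}
  T[2,2] 'b' = {A,B,S,T0}  orig:{A,B,S}
  T[3,3] 'a' = {T1}  orig:{}
  T[4,4] 'b' = {A,B,S,T0}  orig:{A,B,S}
  T[5,5] 'b' = {A,B,S,T0}  orig:{A,B,S}
  T[6,6] 'a' = {T1}  orig:{}
  T[0,1] 'ab' = {A,B,S}
  T[1,2] 'bb' = {A,B,S,X2,X3,X4}  orig:{A,B,S}
  T[2,3] 'ba' = ∅
  T[3,4] 'ab' = {A,B,S}
  T[4,5] 'bb' = {A,B,S,X2,X3,X4}  orig:{A,B,S}
  T[5,6] 'ba' = ∅
  T[0,2] 'abb' = {A,B,S,X2,X3,X4}  orig:{A,B,S}
  T[1,3] 'bba' = ∅
  T[2,4] 'bab' = {A,B,S,X3,X4}  orig:{A,B,S}
  T[3,5] 'abb' = {A,B,S,X2,X3,X4}  orig:{A,B,S}
  T[4,6] 'bba' = ∅
  T[0,3] 'abba' = ∅
  T[1,4] 'bbab' = {A,B,S,X3,X4}  orig:{A,B,S}
  T[2,5] 'babb' = {A,B,S,X2,X3,X4}  orig:{A,B,S}
  T[3,6] 'abba' = ∅
  T[0,4] 'abbab' = {A,B,S,X3,X4}  orig:{A,B,S}
  T[1,5] 'bbabb' = {A,B,S,X2,X3,X4}  orig:{A,B,S}
  T[2,6] 'babba' = ∅
  T[0,5] 'abbabb' = {A,B,S,X2,X3,X4}  orig:{A,B,S}
  T[1,6] 'bbabba' = ∅
  T[0,6] 'abbabba' = ∅

S ∉ T[0,6] ⇒ NO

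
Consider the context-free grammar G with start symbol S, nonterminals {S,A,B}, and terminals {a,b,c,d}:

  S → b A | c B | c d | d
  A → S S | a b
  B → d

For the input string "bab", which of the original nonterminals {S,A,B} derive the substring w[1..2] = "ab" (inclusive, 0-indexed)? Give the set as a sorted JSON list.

CNF form of G:
  S -> T1 A | T2 B | T2 T3 | d
  A -> S S | T0 T1
  B -> d
  T0 -> a
  T1 -> b
  T2 -> c
  T3 -> d

CYK fill — only the sub-triangle for w[1..2]:
  T[1,1] 'a' = {T0}  orig:{}
  T[2,2] 'b' = {T1}  orig:{}
  T[1,2] 'ab' = {A}

Original NTs in T[1,2] deriving "ab": ["A"]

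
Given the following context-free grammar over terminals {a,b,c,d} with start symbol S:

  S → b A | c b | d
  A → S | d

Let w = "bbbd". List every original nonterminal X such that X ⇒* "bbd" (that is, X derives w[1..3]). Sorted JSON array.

CNF form of G:
  S -> T0 A | T1 T0 | d
  A -> T0 A | T1 T0 | d
  T0 -> b
  T1 -> c

CYK fill (cells [i..j] with 1 ≤ i ≤ j ≤ 3 only):
  cell(1,1) b: {T0}  orig:{}
  cell(2,2) b: {T0}  orig:{}
  cell(3,3) d: {A,S}
  cell(1,2) bb: ∅
  cell(2,3) bd: {A,S}
  cell(1,3) bbd: {A,S}

Original NTs in T[1,3] deriving "bbd": ["A", "S"]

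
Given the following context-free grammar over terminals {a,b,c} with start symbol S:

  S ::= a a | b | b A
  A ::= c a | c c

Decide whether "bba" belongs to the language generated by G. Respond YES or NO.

CNF form of G:
  S -> T1 T1 | T2 A | b
  A -> T0 T0 | T0 T1
  T0 -> c
  T1 -> a
  T2 -> b

CYK fill:
  T[0,0] 'b' = {S,T2}  orig:{S}
  T[1,1] 'b' = {S,T2}  orig:{S}
  T[2,2] 'a' = {T1}  orig:{}
  T[0,1] 'bb' = ∅
  T[1,2] 'ba' = ∅
  T[0,2] 'bba' = ∅

S ∉ T[0,2] ⇒ NO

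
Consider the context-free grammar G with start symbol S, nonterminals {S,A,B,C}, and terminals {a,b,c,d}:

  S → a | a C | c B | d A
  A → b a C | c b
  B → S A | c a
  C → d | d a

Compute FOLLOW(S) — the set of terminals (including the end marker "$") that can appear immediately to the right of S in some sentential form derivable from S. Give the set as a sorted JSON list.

FIRST iteration:
iter 1:
  A via A→b a C: +{b}
  A via A→c b: +{c}
  B via B→c a: +{c}
  C via C→d: +{d}
  S via S→a: +{a}
  S via S→c B: +{c}
  S via S→d A: +{d}
  FIRST(S)={a,c,d}  FIRST(A)={b,c}  FIRST(B)={c}  FIRST(C)={d}
iter 2:
  B via B→S A: +{a,d}
  FIRST(S)={a,c,d}  FIRST(A)={b,c}  FIRST(B)={a,c,d}  FIRST(C)={d}
iter 3: (no change)
  FIRST(S)={a,c,d}  FIRST(A)={b,c}  FIRST(B)={a,c,d}  FIRST(C)={d}

FOLLOW iteration:
FOLLOW(S) := {$}
round 1:
  B→S A: FOLLOW(S) ⊇ FIRST(A) = {b,c}; new: +{b,c}
  S→a C: FOLLOW(C) ⊇ FOLLOW(S) ⊇ {$,b,c}; new: +{$,b,c}
  S→c B: FOLLOW(B) ⊇ FOLLOW(S) ⊇ {$,b,c}; new: +{$,b,c}
  S→d A: FOLLOW(A) ⊇ FOLLOW(S) ⊇ {$,b,c}; new: +{$,b,c}
  FOLLOW(S)={$,b,c}  FOLLOW(A)={$,b,c}  FOLLOW(B)={$,b,c}  FOLLOW(C)={$,b,c}
round 2: (no change)
  FOLLOW(S)={$,b,c}  FOLLOW(A)={$,b,c}  FOLLOW(B)={$,b,c}  FOLLOW(C)={$,b,c}

FOLLOW(S) = ["$", "b", "c"]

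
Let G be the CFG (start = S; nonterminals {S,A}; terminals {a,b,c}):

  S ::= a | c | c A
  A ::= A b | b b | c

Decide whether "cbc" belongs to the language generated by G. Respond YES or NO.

Convert to CNF:
  S -> T1 A | a | c
  A -> A T0 | T0 T0 | c
  T0 -> b
  T1 -> c

CYK table (by increasing span):
  [0..0]={A,S,T1}  "c"  orig:{A,S}
  [1..1]={T0}  "b"  orig:{}
  [2..2]={A,S,T1}  "c"  orig:{A,S}
  [0..1]={A}  "cb"
  [1..2]=∅  "bc"
  [0..2]=∅  "cbc"

S ∉ T[0,2] ⇒ NO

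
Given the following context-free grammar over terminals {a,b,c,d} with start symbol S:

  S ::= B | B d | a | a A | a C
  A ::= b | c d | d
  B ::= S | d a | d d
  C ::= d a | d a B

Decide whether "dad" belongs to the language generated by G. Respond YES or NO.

Convert to CNF:
  S -> B T1 | T1 T1 | T1 T2 | T2 A | T2 C | a
  A -> T0 T1 | b | d
  B -> B T1 | T1 T1 | T1 T2 | T2 A | T2 C | a
  C -> T1 T2 | T1 X3
  T0 -> c
  T1 -> d
  T2 -> a
  X3 -> T2 B

Fill CYK table bottom-up:
  cell(0,0) d: {A,T1}  orig:{A}
  cell(1,1) a: {B,S,T2}  orig:{B,S}
  cell(2,2) d: {A,T1}  orig:{A}
  cell(0,1) da: {B,C,S}
  cell(1,2) ad: {B,S}
  cell(0,2) dad: {B,S}

S ∈ T[0,2] ⇒ YES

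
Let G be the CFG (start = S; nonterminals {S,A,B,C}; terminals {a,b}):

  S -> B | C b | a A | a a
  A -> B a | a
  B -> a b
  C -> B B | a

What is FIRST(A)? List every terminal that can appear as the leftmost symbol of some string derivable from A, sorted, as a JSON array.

Compute FIRST by fixpoint:
[1]
  A via A→a: +{a}
  B via B→a b: +{a}
  C via C→B B: +{a}
  S via S→B: +{a}
  FIRST(S)={a}  FIRST(A)={a}  FIRST(B)={a}  FIRST(C)={a}
[2] (no change)
  FIRST(S)={a}  FIRST(A)={a}  FIRST(B)={a}  FIRST(C)={a}

FIRST(A) = ["a"]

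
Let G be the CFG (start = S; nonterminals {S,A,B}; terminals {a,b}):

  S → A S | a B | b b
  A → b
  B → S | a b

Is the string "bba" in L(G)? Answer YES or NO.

Convert to CNF:
  S -> A S | T0 B | T1 T1
  A -> b
  B -> A S | T0 B | T0 T1 | T1 T1
  T0 -> a
  T1 -> b

CYK table (by increasing span):
  cell(0,0) b: {A,T1}  orig:{A}
  cell(1,1) b: {A,T1}  orig:{A}
  cell(2,2) a: {T0}  orig:{}
  cell(0,1) bb: {B,S}
  cell(1,2) ba: ∅
  cell(0,2) bba: ∅

S ∉ T[0,2] ⇒ NO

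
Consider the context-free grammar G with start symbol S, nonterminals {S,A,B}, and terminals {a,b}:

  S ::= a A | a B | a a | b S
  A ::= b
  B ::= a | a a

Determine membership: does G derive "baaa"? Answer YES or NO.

CNF form of G:
  S -> T0 A | T0 B | T0 T0 | T1 S
  A -> b
  B -> T0 T0 | a
  T0 -> a
  T1 -> b

CYK fill:
  T[0,0] 'b' = {A,T1}  orig:{A}
  T[1,1] 'a' = {B,T0}  orig:{B}
  T[2,2] 'a' = {B,T0}  orig:{B}
  T[3,3] 'a' = {B,T0}  orig:{B}
  T[0,1] 'ba' = ∅
  T[1,2] 'aa' = {B,S}
  T[2,3] 'aa' = {B,S}
  T[0,2] 'baa' = {S}
  T[1,3] 'aaa' = {S}
  T[0,3] 'baaa' = {S}

S ∈ T[0,3] ⇒ YES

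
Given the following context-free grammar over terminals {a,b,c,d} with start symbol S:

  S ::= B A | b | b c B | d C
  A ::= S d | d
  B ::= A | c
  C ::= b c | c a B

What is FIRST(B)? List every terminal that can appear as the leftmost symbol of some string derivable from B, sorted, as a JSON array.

FIRST iteration:
iter 1:
  A via A→d: +{d}
  B via B→A: +{d}
  B via B→c: +{c}
  C via C→b c: +{b}
  C via C→c a B: +{c}
  S via S→B A: +{c,d}
  S via S→b: +{b}
  FIRST[S]={b,c,d}  FIRST[A]={d}  FIRST[B]={c,d}  FIRST[C]={b,c}
iter 2:
  A via A→S d: +{b,c}
  B via B→A: +{b}
  FIRST[S]={b,c,d}  FIRST[A]={b,c,d}  FIRST[B]={b,c,d}  FIRST[C]={b,c}
iter 3: (no change)
  FIRST[S]={b,c,d}  FIRST[A]={b,c,d}  FIRST[B]={b,c,d}  FIRST[C]={b,c}

FIRST(B) = ["b", "c", "d"]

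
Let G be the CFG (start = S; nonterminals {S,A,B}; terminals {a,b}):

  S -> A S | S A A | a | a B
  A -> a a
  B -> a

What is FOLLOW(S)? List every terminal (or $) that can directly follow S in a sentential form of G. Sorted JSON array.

Compute FIRST by fixpoint:
[1]
  A via A→a a: +{a}
  B via B→a: +{a}
  S via S→A S: +{a}
  FIRST(S)={a}  FIRST(A)={a}  FIRST(B)={a}
[2] (stable)
  FIRST(S)={a}  FIRST(A)={a}  FIRST(B)={a}

Compute FOLLOW by fixpoint:
initialize: $ ∈ FOLLOW(S)
[1]
  S→A S: FOLLOW(A) ⊇ FIRST(S) = {a}; new: +{a}
  S→S A A: FOLLOW(S) ⊇ FIRST(A) = {a}; new: +{a}
  S→S A A: FOLLOW(A) ⊇ FOLLOW(S) ⊇ {$,a}; new: +{$}
  S→a B: FOLLOW(B) ⊇ FOLLOW(S) ⊇ {$,a}; new: +{$,a}
  S: {$,a}  A: {$,a}  B: {$,a}
[2] — fixpoint
  S: {$,a}  A: {$,a}  B: {$,a}

FOLLOW(S) = ["$", "a"]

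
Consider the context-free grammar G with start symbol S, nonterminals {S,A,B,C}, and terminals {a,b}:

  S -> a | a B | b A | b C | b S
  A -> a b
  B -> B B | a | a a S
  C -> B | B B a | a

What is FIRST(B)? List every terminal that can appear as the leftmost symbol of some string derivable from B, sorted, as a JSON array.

FIRST iteration:
pass 1:
  A via A→a b: +{a}
  B via B→a: +{a}
  C via C→B: +{a}
  S via S→a: +{a}
  S via S→b A: +{b}
  FIRST[S]={a,b}  FIRST[A]={a}  FIRST[B]={a}  FIRST[C]={a}
pass 2: (stable)
  FIRST[S]={a,b}  FIRST[A]={a}  FIRST[B]={a}  FIRST[C]={a}

FIRST(B) = ["a"]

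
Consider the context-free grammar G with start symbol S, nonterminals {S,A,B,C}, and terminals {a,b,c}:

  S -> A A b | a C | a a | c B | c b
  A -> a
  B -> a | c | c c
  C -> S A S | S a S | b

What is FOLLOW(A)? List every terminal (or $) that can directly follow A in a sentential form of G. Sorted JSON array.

FIRST iteration:
pass 1:
  A via A→a: +{a}
  B via B→a: +{a}
  B via B→c: +{c}
  C via C→b: +{b}
  S via S→A A b: +{a}
  S via S→c B: +{c}
  S: {a,c}  A: {a}  B: {a,c}  C: {b}
pass 2:
  C via C→S A S: +{a,c}
  S: {a,c}  A: {a}  B: {a,c}  C: {a,b,c}
pass 3: (stable)
  S: {a,c}  A: {a}  B: {a,c}  C: {a,b,c}

Compute FOLLOW by fixpoint:
FOLLOW(S) := {$}
iter 1:
  C→S A S: FOLLOW(S) ⊇ FIRST(A) = {a}; new: +{a}
  C→S A S: FOLLOW(A) ⊇ FIRST(S) = {a,c}; new: +{a,c}
  S→A A b: FOLLOW(A) ⊇ FIRST(b) = {b}; new: +{b}
  S→a C: FOLLOW(C) ⊇ FOLLOW(S) ⊇ {$,a}; new: +{$,a}
  S→c B: FOLLOW(B) ⊇ FOLLOW(S) ⊇ {$,a}; new: +{$,a}
  S: {$,a}  A: {a,b,c}  B: {$,a}  C: {$,a}
iter 2: (no change)
  S: {$,a}  A: {a,b,c}  B: {$,a}  C: {$,a}

FOLLOW(A) = ["a", "b", "c"]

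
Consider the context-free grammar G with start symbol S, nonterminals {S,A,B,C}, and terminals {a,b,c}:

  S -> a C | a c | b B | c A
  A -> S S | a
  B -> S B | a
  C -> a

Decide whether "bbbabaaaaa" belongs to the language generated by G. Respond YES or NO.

Convert to CNF:
  S -> T0 C | T0 T1 | T1 A | T2 B
  A -> S S | a
  B -> S B | a
  C -> a
  T0 -> a
  T1 -> c
  T2 -> b

CYK table (by increasing span):
  [0..0]={T2}  "b"  orig:{}
  [1..1]={T2}  "b"  orig:{}
  [2..2]={T2}  "b"  orig:{}
  [3..3]={A,B,C,T0}  "a"  orig:{A,B,C}
  [4..4]={T2}  "b"  orig:{}
  [5..5]={A,B,C,T0}  "a"  orig:{A,B,C}
  [6..6]={A,B,C,T0}  "a"  orig:{A,B,C}
  [7..7]={A,B,C,T0}  "a"  orig:{A,B,C}
  [8..8]={A,B,C,T0}  "a"  orig:{A,B,C}
  [9..9]={A,B,C,T0}  "a"  orig:{A,B,C}
  [0..1]=∅  "bb"
  [1..2]=∅  "bb"
  [2..3]={S}  "ba"
  [3..4]=∅  "ab"
  [4..5]={S}  "ba"
  [5..6]={S}  "aa"
  [6..7]={S}  "aa"
  [7..8]={S}  "aa"
  [8..9]={S}  "aa"
  [0..2]=∅  "bbb"
  [1..3]=∅  "bba"
  [2..4]=∅  "bab"
  [3..5]=∅  "aba"
  [4..6]={B}  "baa"
  [5..7]={B}  "aaa"
  [6..8]={B}  "aaa"
  [7..9]={B}  "aaa"
  [0..3]=∅  "bbba"
  [1..4]=∅  "bbab"
  [2..5]={A}  "baba"
  [3..6]=∅  "abaa"
  [4..7]={A,S}  "baaa"
  [5..8]={A}  "aaaa"
  [6..9]={A}  "aaaa"
  [0..4]=∅  "bbbab"
  [1..5]=∅  "bbaba"
  [2..6]={B}  "babaa"
  [3..7]=∅  "abaaa"
  [4..8]={B}  "baaaa"
  [5..9]={B}  "aaaaa"
  [0..5]=∅  "bbbaba"
  [1..6]={S}  "bbabaa"
  [2..7]={A}  "babaaa"
  [3..8]=∅  "abaaaa"
  [4..9]={A,S}  "baaaaa"
  [0..6]=∅  "bbbabaa"
  [1..7]={B}  "bbabaaa"
  [2..8]={B}  "babaaaa"
  [3..9]=∅  "abaaaaa"
  [0..7]={S}  "bbbabaaa"
  [1..8]={A,S}  "bbabaaaa"
  [2..9]={A}  "babaaaaa"
  [0..8]={B}  "bbbabaaaa"
  [1..9]={B}  "bbabaaaaa"
  [0..9]={A,S}  "bbbabaaaaa"

S ∈ T[0,9] ⇒ YES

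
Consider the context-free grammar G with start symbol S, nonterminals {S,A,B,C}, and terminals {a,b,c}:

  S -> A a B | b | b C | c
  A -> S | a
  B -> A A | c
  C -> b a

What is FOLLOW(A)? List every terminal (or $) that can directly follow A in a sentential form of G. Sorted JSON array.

FIRST iteration:
round 1:
  A via A→a: +{a}
  B via B→A A: +{a}
  B via B→c: +{c}
  C via C→b a: +{b}
  S via S→A a B: +{a}
  S via S→b: +{b}
  S via S→c: +{c}
  FIRST[S]={a,b,c}  FIRST[A]={a}  FIRST[B]={a,c}  FIRST[C]={b}
round 2:
  A via A→S: +{b,c}
  B via B→A A: +{b}
  FIRST[S]={a,b,c}  FIRST[A]={a,b,c}  FIRST[B]={a,b,c}  FIRST[C]={b}
round 3: — fixpoint
  FIRST[S]={a,b,c}  FIRST[A]={a,b,c}  FIRST[B]={a,b,c}  FIRST[C]={b}

Compute FOLLOW by fixpoint:
seed FOLLOW(S) with $
round 1:
  B→A A: FOLLOW(A) ⊇ FIRST(A) = {a,b,c}; new: +{a,b,c}
  S→A a B: FOLLOW(B) ⊇ FOLLOW(S) ⊇ {$}; new: +{$}
  S→b C: FOLLOW(C) ⊇ FOLLOW(S) ⊇ {$}; new: +{$}
  FOLLOW[S]={$}  FOLLOW[A]={a,b,c}  FOLLOW[B]={$}  FOLLOW[C]={$}
round 2:
  A→S: FOLLOW(S) ⊇ FOLLOW(A) ⊇ {a,b,c}; new: +{a,b,c}
  B→A A: FOLLOW(A) ⊇ FOLLOW(B) ⊇ {$}; new: +{$}
  S→A a B: FOLLOW(B) ⊇ FOLLOW(S) ⊇ {$,a,b,c}; new: +{a,b,c}
  S→b C: FOLLOW(C) ⊇ FOLLOW(S) ⊇ {$,a,b,c}; new: +{a,b,c}
  FOLLOW[S]={$,a,b,c}  FOLLOW[A]={$,a,b,c}  FOLLOW[B]={$,a,b,c}  FOLLOW[C]={$,a,b,c}
round 3: — fixpoint
  FOLLOW[S]={$,a,b,c}  FOLLOW[A]={$,a,b,c}  FOLLOW[B]={$,a,b,c}  FOLLOW[C]={$,a,b,c}

FOLLOW(A) = ["$", "a", "b", "c"]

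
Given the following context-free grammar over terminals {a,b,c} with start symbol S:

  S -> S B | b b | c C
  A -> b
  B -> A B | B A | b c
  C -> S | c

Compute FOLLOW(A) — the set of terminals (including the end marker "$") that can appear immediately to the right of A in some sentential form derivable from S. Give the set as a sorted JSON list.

FIRST iteration:
[1]
  A via A→b: +{b}
  B via B→A B: +{b}
  C via C→c: +{c}
  S via S→b b: +{b}
  S via S→c C: +{c}
  FIRST(S)={b,c}  FIRST(A)={b}  FIRST(B)={b}  FIRST(C)={c}
[2]
  C via C→S: +{b}
  FIRST(S)={b,c}  FIRST(A)={b}  FIRST(B)={b}  FIRST(C)={b,c}
[3] — fixpoint
  FIRST(S)={b,c}  FIRST(A)={b}  FIRST(B)={b}  FIRST(C)={b,c}

FOLLOW iteration:
seed FOLLOW(S) with $
[1]
  B→A B: FOLLOW(A) ⊇ FIRST(B) = {b}; new: +{b}
  B→B A: FOLLOW(B) ⊇ FIRST(A) = {b}; new: +{b}
  S→S B: FOLLOW(S) ⊇ FIRST(B) = {b}; new: +{b}
  S→S B: FOLLOW(B) ⊇ FOLLOW(S) ⊇ {$,b}; new: +{$}
  S→c C: FOLLOW(C) ⊇ FOLLOW(S) ⊇ {$,b}; new: +{$,b}
  S: {$,b}  A: {b}  B: {$,b}  C: {$,b}
[2]
  B→B A: FOLLOW(A) ⊇ FOLLOW(B) ⊇ {$,b}; new: +{$}
  S: {$,b}  A: {$,b}  B: {$,b}  C: {$,b}
[3] — fixpoint
  S: {$,b}  A: {$,b}  B: {$,b}  C: {$,b}

FOLLOW(A) = ["$", "b"]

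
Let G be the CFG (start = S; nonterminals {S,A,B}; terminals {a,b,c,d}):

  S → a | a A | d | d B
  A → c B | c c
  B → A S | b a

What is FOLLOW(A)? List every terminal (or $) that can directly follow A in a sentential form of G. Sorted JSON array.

FIRST iteration:
iter 1:
  A via A→c B: +{c}
  B via B→A S: +{c}
  B via B→b a: +{b}
  S via S→a: +{a}
  S via S→d: +{d}
  FIRST(S)={a,d}  FIRST(A)={c}  FIRST(B)={b,c}
iter 2: (no change)
  FIRST(S)={a,d}  FIRST(A)={c}  FIRST(B)={b,c}

Compute FOLLOW by fixpoint:
initialize: $ ∈ FOLLOW(S)
[1]
  B→A S: FOLLOW(A) ⊇ FIRST(S) = {a,d}; new: +{a,d}
  S→a A: FOLLOW(A) ⊇ FOLLOW(S) ⊇ {$}; new: +{$}
  S→d B: FOLLOW(B) ⊇ FOLLOW(S) ⊇ {$}; new: +{$}
  S: {$}  A: {$,a,d}  B: {$}
[2]
  A→c B: FOLLOW(B) ⊇ FOLLOW(A) ⊇ {$,a,d}; new: +{a,d}
  B→A S: FOLLOW(S) ⊇ FOLLOW(B) ⊇ {$,a,d}; new: +{a,d}
  S: {$,a,d}  A: {$,a,d}  B: {$,a,d}
[3] done
  S: {$,a,d}  A: {$,a,d}  B: {$,a,d}

FOLLOW(A) = ["$", "a", "d"]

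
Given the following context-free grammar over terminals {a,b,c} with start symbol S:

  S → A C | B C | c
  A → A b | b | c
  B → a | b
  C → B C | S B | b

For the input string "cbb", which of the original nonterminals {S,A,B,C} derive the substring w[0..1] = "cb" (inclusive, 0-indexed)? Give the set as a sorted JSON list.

CNF form of G:
  S -> A C | B C | c
  A -> A T0 | b | c
  B -> a | b
  C -> B C | S B | b
  T0 -> b

Fill CYK table bottom-up — only the sub-triangle for w[0..1]:
  [0..0]={A,S}  "c"
  [1..1]={A,B,C,T0}  "b"  orig:{A,B,C}
  [0..1]={A,C,S}  "cb"

Original NTs in T[0,1] deriving "cb": ["A", "C", "S"]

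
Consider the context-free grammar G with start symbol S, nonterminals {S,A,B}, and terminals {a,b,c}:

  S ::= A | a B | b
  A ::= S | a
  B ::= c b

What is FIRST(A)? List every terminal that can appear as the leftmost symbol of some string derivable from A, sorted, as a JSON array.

Compute FIRST by fixpoint:
iter 1:
  A via A→a: +{a}
  B via B→c b: +{c}
  S via S→A: +{a}
  S via S→b: +{b}
  FIRST(S)={a,b}  FIRST(A)={a}  FIRST(B)={c}
iter 2:
  A via A→S: +{b}
  FIRST(S)={a,b}  FIRST(A)={a,b}  FIRST(B)={c}
iter 3: (no change)
  FIRST(S)={a,b}  FIRST(A)={a,b}  FIRST(B)={c}

FIRST(A) = ["a", "b"]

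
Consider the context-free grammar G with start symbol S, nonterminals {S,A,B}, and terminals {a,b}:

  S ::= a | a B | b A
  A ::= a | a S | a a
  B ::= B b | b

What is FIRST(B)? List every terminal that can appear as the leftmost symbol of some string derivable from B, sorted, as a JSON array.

FIRST iteration:
pass 1:
  A via A→a: +{a}
  B via B→b: +{b}
  S via S→a: +{a}
  S via S→b A: +{b}
  FIRST[S]={a,b}  FIRST[A]={a}  FIRST[B]={b}
pass 2: — fixpoint
  FIRST[S]={a,b}  FIRST[A]={a}  FIRST[B]={b}

FIRST(B) = ["b"]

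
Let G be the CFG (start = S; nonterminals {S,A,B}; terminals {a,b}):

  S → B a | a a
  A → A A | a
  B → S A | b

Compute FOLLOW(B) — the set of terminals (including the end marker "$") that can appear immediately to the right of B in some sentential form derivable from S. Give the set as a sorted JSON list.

FIRST iteration:
iter 1:
  A via A→a: +{a}
  B via B→b: +{b}
  S via S→B a: +{b}
  S via S→a a: +{a}
  FIRST[S]={a,b}  FIRST[A]={a}  FIRST[B]={b}
iter 2:
  B via B→S A: +{a}
  FIRST[S]={a,b}  FIRST[A]={a}  FIRST[B]={a,b}
iter 3: — fixpoint
  FIRST[S]={a,b}  FIRST[A]={a}  FIRST[B]={a,b}

FOLLOW iteration:
initialize: $ ∈ FOLLOW(S)
iter 1:
  A→A A: FOLLOW(A) ⊇ FIRST(A) = {a}; new: +{a}
  B→S A: FOLLOW(S) ⊇ FIRST(A) = {a}; new: +{a}
  S→B a: FOLLOW(B) ⊇ FIRST(a) = {a}; new: +{a}
  S: {$,a}  A: {a}  B: {a}
iter 2: (stable)
  S: {$,a}  A: {a}  B: {a}

FOLLOW(B) = ["a"]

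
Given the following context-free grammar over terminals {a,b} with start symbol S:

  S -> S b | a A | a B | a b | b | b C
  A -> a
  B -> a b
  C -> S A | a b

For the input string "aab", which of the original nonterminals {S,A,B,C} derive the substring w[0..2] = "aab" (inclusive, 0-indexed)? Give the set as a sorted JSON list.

Convert to CNF:
  S -> S T1 | T0 A | T0 B | T0 T1 | T1 C | b
  A -> a
  B -> T0 T1
  C -> S A | T0 T1
  T0 -> a
  T1 -> b

Fill CYK table bottom-up — only the sub-triangle for w[0..2]:
  [0..0]={A,T0}  "a"  orig:{A}
  [1..1]={A,T0}  "a"  orig:{A}
  [2..2]={S,T1}  "b"  orig:{S}
  [0..1]={S}  "aa"
  [1..2]={B,C,S}  "ab"
  [0..2]={S}  "aab"

Original NTs in T[0,2] deriving "aab": ["S"]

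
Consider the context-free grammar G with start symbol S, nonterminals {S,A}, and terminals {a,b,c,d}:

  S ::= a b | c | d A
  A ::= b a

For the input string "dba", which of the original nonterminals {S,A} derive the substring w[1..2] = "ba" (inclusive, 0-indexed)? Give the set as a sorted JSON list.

CNF form of G:
  S -> T1 T0 | T2 A | c
  A -> T0 T1
  T0 -> b
  T1 -> a
  T2 -> d

Fill CYK table bottom-up (cells [i..j] with 1 ≤ i ≤ j ≤ 2 only):
  [1..1]={T0}  "b"  orig:{}
  [2..2]={T1}  "a"  orig:{}
  [1..2]={A}  "ba"

Original NTs in T[1,2] deriving "ba": ["A"]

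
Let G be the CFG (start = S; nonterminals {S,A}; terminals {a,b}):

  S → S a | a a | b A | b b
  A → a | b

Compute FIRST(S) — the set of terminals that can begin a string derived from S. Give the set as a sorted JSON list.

Compute FIRST by fixpoint:
[1]
  A via A→a: +{a}
  A via A→b: +{b}
  S via S→a a: +{a}
  S via S→b A: +{b}
  FIRST[S]={a,b}  FIRST[A]={a,b}
[2] done
  FIRST[S]={a,b}  FIRST[A]={a,b}

FIRST(S) = ["a", "b"]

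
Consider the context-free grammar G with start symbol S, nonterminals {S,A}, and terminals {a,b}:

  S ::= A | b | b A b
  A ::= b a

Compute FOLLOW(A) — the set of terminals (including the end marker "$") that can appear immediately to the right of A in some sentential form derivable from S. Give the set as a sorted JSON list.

Compute FIRST by fixpoint:
pass 1:
  A via A→b a: +{b}
  S via S→A: +{b}
  FIRST(S)={b}  FIRST(A)={b}
pass 2: done
  FIRST(S)={b}  FIRST(A)={b}

FOLLOW sets:
initialize: $ ∈ FOLLOW(S)
iter 1:
  S→A: FOLLOW(A) ⊇ FOLLOW(S) ⊇ {$}; new: +{$}
  S→b A b: FOLLOW(A) ⊇ FIRST(b) = {b}; new: +{b}
  S: {$}  A: {$,b}
iter 2: (no change)
  S: {$}  A: {$,b}

FOLLOW(A) = ["$", "b"]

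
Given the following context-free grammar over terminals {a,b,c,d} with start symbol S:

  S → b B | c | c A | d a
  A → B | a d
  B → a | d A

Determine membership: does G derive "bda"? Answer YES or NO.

CNF form of G:
  S -> T1 T0 | T2 B | T3 A | c
  A -> T0 T1 | T1 A | a
  B -> T1 A | a
  T0 -> a
  T1 -> d
  T2 -> b
  T3 -> c

CYK table (by increasing span):
  T[0,0] 'b' = {T2}  orig:{}
  T[1,1] 'd' = {T1}  orig:{}
  T[2,2] 'a' = {A,B,T0}  orig:{A,B}
  T[0,1] 'bd' = ∅
  T[1,2] 'da' = {A,B,S}
  T[0,2] 'bda' = {S}

S ∈ T[0,2] ⇒ YES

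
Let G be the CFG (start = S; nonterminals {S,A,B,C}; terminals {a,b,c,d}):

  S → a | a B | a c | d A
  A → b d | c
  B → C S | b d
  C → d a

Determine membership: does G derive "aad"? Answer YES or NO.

CNF form of G:
  S -> T1 A | T2 B | T2 T3 | a
  A -> T0 T1 | c
  B -> C S | T0 T1
  C -> T1 T2
  T0 -> b
  T1 -> d
  T2 -> a
  T3 -> c

CYK table (by increasing span):
  cell(0,0) a: {S,T2}  orig:{S}
  cell(1,1) a: {S,T2}  orig:{S}
  cell(2,2) d: {T1}  orig:{}
  cell(0,1) aa: ∅
  cell(1,2) ad: ∅
  cell(0,2) aad: ∅

S ∉ T[0,2] ⇒ NO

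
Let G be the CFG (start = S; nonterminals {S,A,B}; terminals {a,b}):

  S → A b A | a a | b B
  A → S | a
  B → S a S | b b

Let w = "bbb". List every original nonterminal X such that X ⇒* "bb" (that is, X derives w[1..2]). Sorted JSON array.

Convert to CNF:
  S -> A X4 | T0 B | T1 T1
  A -> A X2 | T0 B | T1 T1 | a
  B -> S X3 | T0 T0
  T0 -> b
  T1 -> a
  X2 -> T0 A
  X3 -> T1 S
  X4 -> T0 A

Fill CYK table bottom-up — only the sub-triangle for w[1..2]:
  cell(1,1) b: {T0}  orig:{}
  cell(2,2) b: {T0}  orig:{}
  cell(1,2) bb: {B}

Original NTs in T[1,2] deriving "bb": ["B"]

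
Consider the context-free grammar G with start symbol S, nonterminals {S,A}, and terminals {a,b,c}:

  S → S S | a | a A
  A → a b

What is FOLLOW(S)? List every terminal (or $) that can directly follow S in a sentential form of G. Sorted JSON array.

FIRST sets, iterate to fixpoint:
iter 1:
  A via A→a b: +{a}
  S via S→a: +{a}
  S: {a}  A: {a}
iter 2: (stable)
  S: {a}  A: {a}

Compute FOLLOW by fixpoint:
FOLLOW(S) := {$}
round 1:
  S→S S: FOLLOW(S) ⊇ FIRST(S) = {a}; new: +{a}
  S→a A: FOLLOW(A) ⊇ FOLLOW(S) ⊇ {$,a}; new: +{$,a}
  S: {$,a}  A: {$,a}
round 2: (stable)
  S: {$,a}  A: {$,a}

FOLLOW(S) = ["$", "a"]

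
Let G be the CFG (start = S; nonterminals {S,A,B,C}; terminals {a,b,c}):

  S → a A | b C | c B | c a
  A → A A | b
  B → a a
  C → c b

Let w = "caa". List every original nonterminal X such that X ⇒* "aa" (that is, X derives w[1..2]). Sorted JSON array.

CNF form of G:
  S -> T0 A | T1 B | T1 T0 | T2 C
  A -> A A | b
  B -> T0 T0
  C -> T1 T2
  T0 -> a
  T1 -> c
  T2 -> b

CYK table (by increasing span) (cells [i..j] with 1 ≤ i ≤ j ≤ 2 only):
  T[1,1] 'a' = {T0}  orig:{}
  T[2,2] 'a' = {T0}  orig:{}
  T[1,2] 'aa' = {B}

Original NTs in T[1,2] deriving "aa": ["B"]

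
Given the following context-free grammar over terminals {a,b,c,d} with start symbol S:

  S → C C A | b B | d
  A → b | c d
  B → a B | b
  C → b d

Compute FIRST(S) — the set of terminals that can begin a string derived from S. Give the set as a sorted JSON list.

Compute FIRST by fixpoint:
pass 1:
  A via A→b: +{b}
  A via A→c d: +{c}
  B via B→a B: +{a}
  B via B→b: +{b}
  C via C→b d: +{b}
  S via S→C C A: +{b}
  S via S→d: +{d}
  FIRST(S)={b,d}  FIRST(A)={b,c}  FIRST(B)={a,b}  FIRST(C)={b}
pass 2: (no change)
  FIRST(S)={b,d}  FIRST(A)={b,c}  FIRST(B)={a,b}  FIRST(C)={b}

FIRST(S) = ["b", "d"]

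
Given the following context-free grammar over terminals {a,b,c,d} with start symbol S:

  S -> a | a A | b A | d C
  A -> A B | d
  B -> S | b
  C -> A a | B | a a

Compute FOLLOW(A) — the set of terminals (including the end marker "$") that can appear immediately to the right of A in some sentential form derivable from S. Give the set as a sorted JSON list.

Compute FIRST by fixpoint:
[1]
  A via A→d: +{d}
  B via B→b: +{b}
  C via C→A a: +{d}
  C via C→B: +{b}
  C via C→a a: +{a}
  S via S→a: +{a}
  S via S→b A: +{b}
  S via S→d C: +{d}
  S: {a,b,d}  A: {d}  B: {b}  C: {a,b,d}
[2]
  B via B→S: +{a,d}
  S: {a,b,d}  A: {d}  B: {a,b,d}  C: {a,b,d}
[3] (stable)
  S: {a,b,d}  A: {d}  B: {a,b,d}  C: {a,b,d}

FOLLOW iteration:
initialize: $ ∈ FOLLOW(S)
round 1:
  A→A B: FOLLOW(A) ⊇ FIRST(B) = {a,b,d}; new: +{a,b,d}
  A→A B: FOLLOW(B) ⊇ FOLLOW(A) ⊇ {a,b,d}; new: +{a,b,d}
  B→S: FOLLOW(S) ⊇ FOLLOW(B) ⊇ {a,b,d}; new: +{a,b,d}
  S→a A: FOLLOW(A) ⊇ FOLLOW(S) ⊇ {$,a,b,d}; new: +{$}
  S→d C: FOLLOW(C) ⊇ FOLLOW(S) ⊇ {$,a,b,d}; new: +{$,a,b,d}
  S: {$,a,b,d}  A: {$,a,b,d}  B: {a,b,d}  C: {$,a,b,d}
round 2:
  A→A B: FOLLOW(B) ⊇ FOLLOW(A) ⊇ {$,a,b,d}; new: +{$}
  S: {$,a,b,d}  A: {$,a,b,d}  B: {$,a,b,d}  C: {$,a,b,d}
round 3: done
  S: {$,a,b,d}  A: {$,a,b,d}  B: {$,a,b,d}  C: {$,a,b,d}

FOLLOW(A) = ["$", "a", "b", "d"]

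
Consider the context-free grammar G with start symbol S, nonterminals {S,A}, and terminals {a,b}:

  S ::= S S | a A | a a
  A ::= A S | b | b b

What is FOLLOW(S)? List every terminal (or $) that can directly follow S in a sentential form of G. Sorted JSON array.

FIRST iteration:
pass 1:
  A via A→b: +{b}
  S via S→a A: +{a}
  FIRST[S]={a}  FIRST[A]={b}
pass 2: done
  FIRST[S]={a}  FIRST[A]={b}

FOLLOW iteration:
FOLLOW(S) := {$}
pass 1:
  A→A S: FOLLOW(A) ⊇ FIRST(S) = {a}; new: +{a}
  A→A S: FOLLOW(S) ⊇ FOLLOW(A) ⊇ {a}; new: +{a}
  S→a A: FOLLOW(A) ⊇ FOLLOW(S) ⊇ {$,a}; new: +{$}
  FOLLOW(S)={$,a}  FOLLOW(A)={$,a}
pass 2: (stable)
  FOLLOW(S)={$,a}  FOLLOW(A)={$,a}

FOLLOW(S) = ["$", "a"]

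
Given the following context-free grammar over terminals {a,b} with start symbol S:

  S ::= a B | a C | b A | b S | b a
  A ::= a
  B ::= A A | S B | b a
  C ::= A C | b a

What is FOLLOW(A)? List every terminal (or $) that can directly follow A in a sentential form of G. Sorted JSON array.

FIRST sets, iterate to fixpoint:
[1]
  A via A→a: +{a}
  B via B→A A: +{a}
  B via B→b a: +{b}
  C via C→A C: +{a}
  C via C→b a: +{b}
  S via S→a B: +{a}
  S via S→b A: +{b}
  S: {a,b}  A: {a}  B: {a,b}  C: {a,b}
[2] — fixpoint
  S: {a,b}  A: {a}  B: {a,b}  C: {a,b}

FOLLOW iteration:
initialize: $ ∈ FOLLOW(S)
iter 1:
  B→A A: FOLLOW(A) ⊇ FIRST(A) = {a}; new: +{a}
  B→S B: FOLLOW(S) ⊇ FIRST(B) = {a,b}; new: +{a,b}
  C→A C: FOLLOW(A) ⊇ FIRST(C) = {a,b}; new: +{b}
  S→a B: FOLLOW(B) ⊇ FOLLOW(S) ⊇ {$,a,b}; new: +{$,a,b}
  S→a C: FOLLOW(C) ⊇ FOLLOW(S) ⊇ {$,a,b}; new: +{$,a,b}
  S→b A: FOLLOW(A) ⊇ FOLLOW(S) ⊇ {$,a,b}; new: +{$}
  FOLLOW[S]={$,a,b}  FOLLOW[A]={$,a,b}  FOLLOW[B]={$,a,b}  FOLLOW[C]={$,a,b}
iter 2: done
  FOLLOW[S]={$,a,b}  FOLLOW[A]={$,a,b}  FOLLOW[B]={$,a,b}  FOLLOW[C]={$,a,b}

FOLLOW(A) = ["$", "a", "b"]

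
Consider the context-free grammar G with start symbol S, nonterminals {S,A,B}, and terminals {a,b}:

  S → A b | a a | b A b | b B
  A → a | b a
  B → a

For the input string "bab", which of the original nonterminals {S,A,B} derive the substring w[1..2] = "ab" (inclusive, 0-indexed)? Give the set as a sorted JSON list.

Convert to CNF:
  S -> A T0 | T0 B | T0 X2 | T1 T1
  A -> T0 T1 | a
  B -> a
  T0 -> b
  T1 -> a
  X2 -> A T0

CYK fill — only the sub-triangle for w[1..2]:
  T[1,1] 'a' = {A,B,T1}  orig:{A,B}
  T[2,2] 'b' = {T0}  orig:{}
  T[1,2] 'ab' = {S,X2}  orig:{S}

Original NTs in T[1,2] deriving "ab": ["S"]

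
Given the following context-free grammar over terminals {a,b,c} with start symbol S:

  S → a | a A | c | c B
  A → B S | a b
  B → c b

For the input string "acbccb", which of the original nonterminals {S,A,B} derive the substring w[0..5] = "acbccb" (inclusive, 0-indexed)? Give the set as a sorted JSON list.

CNF form of G:
  S -> T0 A | T2 B | a | c
  A -> B S | T0 T1
  B -> T2 T1
  T0 -> a
  T1 -> b
  T2 -> c

CYK fill — only the sub-triangle for w[0..5]:
  [0..0]={S,T0}  "a"  orig:{S}
  [1..1]={S,T2}  "c"  orig:{S}
  [2..2]={T1}  "b"  orig:{}
  [3..3]={S,T2}  "c"  orig:{S}
  [4..4]={S,T2}  "c"  orig:{S}
  [5..5]={T1}  "b"  orig:{}
  [0..1]=∅  "ac"
  [1..2]={B}  "cb"
  [2..3]=∅  "bc"
  [3..4]=∅  "cc"
  [4..5]={B}  "cb"
  [0..2]=∅  "acb"
  [1..3]={A}  "cbc"
  [2..4]=∅  "bcc"
  [3..5]={S}  "ccb"
  [0..3]={S}  "acbc"
  [1..4]=∅  "cbcc"
  [2..5]=∅  "bccb"
  [0..4]=∅  "acbcc"
  [1..5]={A}  "cbccb"
  [0..5]={S}  "acbccb"

Original NTs in T[0,5] deriving "acbccb": ["S"]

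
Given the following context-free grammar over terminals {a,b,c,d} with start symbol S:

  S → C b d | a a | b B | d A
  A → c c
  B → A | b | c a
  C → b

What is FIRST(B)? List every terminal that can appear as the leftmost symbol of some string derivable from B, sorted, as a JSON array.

FIRST iteration:
iter 1:
  A via A→c c: +{c}
  B via B→A: +{c}
  B via B→b: +{b}
  C via C→b: +{b}
  S via S→C b d: +{b}
  S via S→a a: +{a}
  S via S→d A: +{d}
  FIRST(S)={a,b,d}  FIRST(A)={c}  FIRST(B)={b,c}  FIRST(C)={b}
iter 2: (no change)
  FIRST(S)={a,b,d}  FIRST(A)={c}  FIRST(B)={b,c}  FIRST(C)={b}

FIRST(B) = ["b", "c"]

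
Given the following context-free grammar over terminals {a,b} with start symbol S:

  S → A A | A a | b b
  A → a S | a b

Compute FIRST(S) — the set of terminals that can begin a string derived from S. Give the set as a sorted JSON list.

FIRST iteration:
pass 1:
  A via A→a S: +{a}
  S via S→A A: +{a}
  S via S→b b: +{b}
  FIRST[S]={a,b}  FIRST[A]={a}
pass 2: (no change)
  FIRST[S]={a,b}  FIRST[A]={a}

FIRST(S) = ["a", "b"]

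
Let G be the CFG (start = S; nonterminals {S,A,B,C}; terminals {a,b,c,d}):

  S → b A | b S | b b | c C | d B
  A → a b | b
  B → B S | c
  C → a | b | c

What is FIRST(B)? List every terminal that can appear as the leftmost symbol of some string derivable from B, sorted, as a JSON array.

FIRST sets, iterate to fixpoint:
[1]
  A via A→a b: +{a}
  A via A→b: +{b}
  B via B→c: +{c}
  C via C→a: +{a}
  C via C→b: +{b}
  C via C→c: +{c}
  S via S→b A: +{b}
  S via S→c C: +{c}
  S via S→d B: +{d}
  FIRST(S)={b,c,d}  FIRST(A)={a,b}  FIRST(B)={c}  FIRST(C)={a,b,c}
[2] — fixpoint
  FIRST(S)={b,c,d}  FIRST(A)={a,b}  FIRST(B)={c}  FIRST(C)={a,b,c}

FIRST(B) = ["c"]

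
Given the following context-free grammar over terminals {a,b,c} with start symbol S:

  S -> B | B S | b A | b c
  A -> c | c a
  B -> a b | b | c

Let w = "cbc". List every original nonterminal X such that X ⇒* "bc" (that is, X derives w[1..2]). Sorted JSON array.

CNF form of G:
  S -> B S | T1 T2 | T2 A | T2 T0 | b | c
  A -> T0 T1 | c
  B -> T1 T2 | b | c
  T0 -> c
  T1 -> a
  T2 -> b

CYK fill — only the sub-triangle for w[1..2]:
  T[1,1] 'b' = {B,S,T2}  orig:{B,S}
  T[2,2] 'c' = {A,B,S,T0}  orig:{A,B,S}
  T[1,2] 'bc' = {S}

Original NTs in T[1,2] deriving "bc": ["S"]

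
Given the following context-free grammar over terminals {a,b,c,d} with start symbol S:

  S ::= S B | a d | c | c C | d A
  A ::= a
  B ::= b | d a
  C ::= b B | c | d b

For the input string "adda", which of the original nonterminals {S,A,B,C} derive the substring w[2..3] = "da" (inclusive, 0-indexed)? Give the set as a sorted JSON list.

Convert to CNF:
  S -> S B | T0 A | T1 T0 | T3 C | c
  A -> a
  B -> T0 T1 | b
  C -> T0 T2 | T2 B | c
  T0 -> d
  T1 -> a
  T2 -> b
  T3 -> c

Fill CYK table bottom-up (cells [i..j] with 2 ≤ i ≤ j ≤ 3 only):
  [2..2]={T0}  "d"  orig:{}
  [3..3]={A,T1}  "a"  orig:{A}
  [2..3]={B,S}  "da"

Original NTs in T[2,3] deriving "da": ["B", "S"]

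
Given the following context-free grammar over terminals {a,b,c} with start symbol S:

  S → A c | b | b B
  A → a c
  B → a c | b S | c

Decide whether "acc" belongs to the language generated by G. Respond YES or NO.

CNF form of G:
  S -> A T1 | T2 B | b
  A -> T0 T1
  B -> T0 T1 | T2 S | c
  T0 -> a
  T1 -> c
  T2 -> b

CYK fill:
  [0..0]={T0}  "a"  orig:{}
  [1..1]={B,T1}  "c"  orig:{B}
  [2..2]={B,T1}  "c"  orig:{B}
  [0..1]={A,B}  "ac"
  [1..2]=∅  "cc"
  [0..2]={S}  "acc"

S ∈ T[0,2] ⇒ YES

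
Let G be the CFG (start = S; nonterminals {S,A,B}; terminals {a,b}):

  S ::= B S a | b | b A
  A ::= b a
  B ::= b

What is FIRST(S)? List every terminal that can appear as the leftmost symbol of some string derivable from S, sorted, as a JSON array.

FIRST sets, iterate to fixpoint:
[1]
  A via A→b a: +{b}
  B via B→b: +{b}
  S via S→B S a: +{b}
  S: {b}  A: {b}  B: {b}
[2] done
  S: {b}  A: {b}  B: {b}

FIRST(S) = ["b"]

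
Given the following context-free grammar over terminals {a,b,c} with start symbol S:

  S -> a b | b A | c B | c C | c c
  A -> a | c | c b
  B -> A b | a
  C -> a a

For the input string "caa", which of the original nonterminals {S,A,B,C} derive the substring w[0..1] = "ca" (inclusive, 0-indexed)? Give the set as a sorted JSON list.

CNF form of G:
  S -> T0 B | T0 C | T0 T0 | T1 A | T2 T1
  A -> T0 T1 | a | c
  B -> A T1 | a
  C -> T2 T2
  T0 -> c
  T1 -> b
  T2 -> a

CYK fill, restricted to cells inside w[0..1]:
  cell(0,0) c: {A,T0}  orig:{A}
  cell(1,1) a: {A,B,T2}  orig:{A,B}
  cell(0,1) ca: {S}

Original NTs in T[0,1] deriving "ca": ["S"]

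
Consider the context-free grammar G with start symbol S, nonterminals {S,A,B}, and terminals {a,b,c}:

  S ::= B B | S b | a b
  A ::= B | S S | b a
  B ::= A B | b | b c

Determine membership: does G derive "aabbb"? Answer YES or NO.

Convert to CNF:
  S -> B B | S T0 | T1 T0
  A -> A B | S S | T0 T1 | T0 T2 | b
  B -> A B | T0 T2 | b
  T0 -> b
  T1 -> a
  T2 -> c

CYK fill:
  T[0,0] 'a' = {T1}  orig:{}
  T[1,1] 'a' = {T1}  orig:{}
  T[2,2] 'b' = {A,B,T0}  orig:{A,B}
  T[3,3] 'b' = {A,B,T0}  orig:{A,B}
  T[4,4] 'b' = {A,B,T0}  orig:{A,B}
  T[0,1] 'aa' = ∅
  T[1,2] 'ab' = {S}
  T[2,3] 'bb' = {A,B,S}
  T[3,4] 'bb' = {A,B,S}
  T[0,2] 'aab' = ∅
  T[1,3] 'abb' = {S}
  T[2,4] 'bbb' = {A,B,S}
  T[0,3] 'aabb' = ∅
  T[1,4] 'abbb' = {A,S}
  T[0,4] 'aabbb' = ∅

S ∉ T[0,4] ⇒ NO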